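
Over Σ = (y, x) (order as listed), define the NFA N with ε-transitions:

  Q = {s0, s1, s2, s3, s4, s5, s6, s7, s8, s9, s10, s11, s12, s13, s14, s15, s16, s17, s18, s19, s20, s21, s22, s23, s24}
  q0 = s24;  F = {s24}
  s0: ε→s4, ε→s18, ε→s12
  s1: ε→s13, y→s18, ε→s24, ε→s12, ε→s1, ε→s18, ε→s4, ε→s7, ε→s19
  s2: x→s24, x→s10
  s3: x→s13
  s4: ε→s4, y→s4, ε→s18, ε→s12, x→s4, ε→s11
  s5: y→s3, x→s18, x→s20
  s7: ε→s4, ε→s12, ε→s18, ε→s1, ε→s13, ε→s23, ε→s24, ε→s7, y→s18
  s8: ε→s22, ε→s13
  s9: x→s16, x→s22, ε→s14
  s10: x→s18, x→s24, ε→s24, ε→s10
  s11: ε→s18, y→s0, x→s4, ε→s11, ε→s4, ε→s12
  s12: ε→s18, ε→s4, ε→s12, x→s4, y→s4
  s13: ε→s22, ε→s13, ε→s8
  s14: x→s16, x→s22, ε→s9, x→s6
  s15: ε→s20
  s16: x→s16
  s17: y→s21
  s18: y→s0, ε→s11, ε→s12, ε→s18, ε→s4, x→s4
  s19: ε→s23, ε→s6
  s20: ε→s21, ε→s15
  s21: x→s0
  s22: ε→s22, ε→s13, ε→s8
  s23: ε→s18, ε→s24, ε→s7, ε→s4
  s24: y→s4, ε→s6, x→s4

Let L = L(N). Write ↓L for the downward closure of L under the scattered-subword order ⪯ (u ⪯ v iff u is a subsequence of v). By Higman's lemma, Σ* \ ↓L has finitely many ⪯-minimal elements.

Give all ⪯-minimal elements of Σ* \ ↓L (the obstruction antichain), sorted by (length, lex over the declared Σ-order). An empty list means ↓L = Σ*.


|Q|=25, |F|=1, |δ|=84 (56 ε).
min D↑ (2 st, q0=0, F={1}): 0:y→1,x→1 1:y→1,x→1 (ε-aug+det+¬).
'y': |S_i|=[7, 5] end={s0,s11,s12,s18,s4} ∉↓L; 1/1 del acc.
'x': |S_i|=[7, 5] end={s0,s11,s12,s18,s4} rej; 1/1 del acc.
2 obstructions.

A = [y, x].


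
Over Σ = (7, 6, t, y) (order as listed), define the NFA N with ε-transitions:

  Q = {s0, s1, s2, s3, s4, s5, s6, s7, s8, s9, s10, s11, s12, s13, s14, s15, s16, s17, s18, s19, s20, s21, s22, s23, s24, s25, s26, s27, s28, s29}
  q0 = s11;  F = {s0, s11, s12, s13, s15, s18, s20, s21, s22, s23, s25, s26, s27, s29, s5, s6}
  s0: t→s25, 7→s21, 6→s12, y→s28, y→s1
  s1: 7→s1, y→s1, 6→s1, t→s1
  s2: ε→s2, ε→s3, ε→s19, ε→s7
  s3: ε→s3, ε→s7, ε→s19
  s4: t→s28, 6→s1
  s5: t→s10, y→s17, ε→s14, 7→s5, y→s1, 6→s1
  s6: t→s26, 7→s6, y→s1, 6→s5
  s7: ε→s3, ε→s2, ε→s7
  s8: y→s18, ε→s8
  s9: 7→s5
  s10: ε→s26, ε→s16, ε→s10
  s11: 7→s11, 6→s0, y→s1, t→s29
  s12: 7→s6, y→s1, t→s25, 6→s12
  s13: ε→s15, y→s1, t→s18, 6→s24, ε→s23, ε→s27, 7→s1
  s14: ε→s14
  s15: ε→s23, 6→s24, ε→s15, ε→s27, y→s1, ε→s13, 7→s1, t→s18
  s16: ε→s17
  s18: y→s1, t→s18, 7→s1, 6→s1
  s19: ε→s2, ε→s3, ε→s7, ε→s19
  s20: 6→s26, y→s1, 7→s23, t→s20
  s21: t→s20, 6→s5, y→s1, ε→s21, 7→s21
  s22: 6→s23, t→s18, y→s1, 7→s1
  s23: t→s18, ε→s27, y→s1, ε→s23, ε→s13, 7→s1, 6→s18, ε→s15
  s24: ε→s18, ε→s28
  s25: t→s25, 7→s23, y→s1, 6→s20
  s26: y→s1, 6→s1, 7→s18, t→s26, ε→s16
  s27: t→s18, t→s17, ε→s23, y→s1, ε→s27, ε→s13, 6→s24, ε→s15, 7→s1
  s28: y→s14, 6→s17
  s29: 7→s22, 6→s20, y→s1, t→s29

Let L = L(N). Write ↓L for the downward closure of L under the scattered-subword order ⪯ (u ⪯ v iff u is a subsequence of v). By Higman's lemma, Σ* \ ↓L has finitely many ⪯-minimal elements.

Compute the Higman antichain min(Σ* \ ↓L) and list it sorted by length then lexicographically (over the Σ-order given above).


|Q|=30, |F|=16, |δ|=117 (40 ε).
min D↑ (14 st, q0=0, F={3}): 0:7→0,6→1,t→2,y→3 1:7→4,6→5,t→6,y→3 2:7→7,6→8,t→2,y→3 3:7→3,6→3,t→3,y→3 4:7→4,6→9,t→8,y→3 5:7→10,6→5,t→6,y→3 6:7→11,6→8,t→6,y→3 7:7→3,6→11,t→12,y→3 8:7→11,6→13,t→8,y→3 9:7→9,6→3,t→13,y→3 10:7→10,6→9,t→13,y→3 11:7→3,6→12,t→12,y→3 12:7→3,6→3,t→12,y→3 13:7→12,6→3,t→13,y→3 [Hopcroft].
'y': N↓-sim [23, 4] end={s1,s14,s17,s28} ∉↓L; 1/1 single-dels accept.
't77': N↓-sim [23, 17, 11, 1] end={s1} — reject; 3/3 del acc.
'6766': |S_i|=[23, 20, 17, 10, 2] end={s1,s17} ∉↓L; 4/4 single-dels accept.
't7t6': run [23, 17, 11, 3, 1] end={s1} rej; 4/4 single-dels accept.
't666': run [23, 17, 13, 8, 2] end={s1,s17} — reject; 4/4 single-dels accept.
'667t6': run [23, 20, 18, 15, 6, 1] end={s1} — reject; 5/5 single-dels accept.
6 obstructions.

A = [y, t77, 6766, t7t6, t666, 667t6].


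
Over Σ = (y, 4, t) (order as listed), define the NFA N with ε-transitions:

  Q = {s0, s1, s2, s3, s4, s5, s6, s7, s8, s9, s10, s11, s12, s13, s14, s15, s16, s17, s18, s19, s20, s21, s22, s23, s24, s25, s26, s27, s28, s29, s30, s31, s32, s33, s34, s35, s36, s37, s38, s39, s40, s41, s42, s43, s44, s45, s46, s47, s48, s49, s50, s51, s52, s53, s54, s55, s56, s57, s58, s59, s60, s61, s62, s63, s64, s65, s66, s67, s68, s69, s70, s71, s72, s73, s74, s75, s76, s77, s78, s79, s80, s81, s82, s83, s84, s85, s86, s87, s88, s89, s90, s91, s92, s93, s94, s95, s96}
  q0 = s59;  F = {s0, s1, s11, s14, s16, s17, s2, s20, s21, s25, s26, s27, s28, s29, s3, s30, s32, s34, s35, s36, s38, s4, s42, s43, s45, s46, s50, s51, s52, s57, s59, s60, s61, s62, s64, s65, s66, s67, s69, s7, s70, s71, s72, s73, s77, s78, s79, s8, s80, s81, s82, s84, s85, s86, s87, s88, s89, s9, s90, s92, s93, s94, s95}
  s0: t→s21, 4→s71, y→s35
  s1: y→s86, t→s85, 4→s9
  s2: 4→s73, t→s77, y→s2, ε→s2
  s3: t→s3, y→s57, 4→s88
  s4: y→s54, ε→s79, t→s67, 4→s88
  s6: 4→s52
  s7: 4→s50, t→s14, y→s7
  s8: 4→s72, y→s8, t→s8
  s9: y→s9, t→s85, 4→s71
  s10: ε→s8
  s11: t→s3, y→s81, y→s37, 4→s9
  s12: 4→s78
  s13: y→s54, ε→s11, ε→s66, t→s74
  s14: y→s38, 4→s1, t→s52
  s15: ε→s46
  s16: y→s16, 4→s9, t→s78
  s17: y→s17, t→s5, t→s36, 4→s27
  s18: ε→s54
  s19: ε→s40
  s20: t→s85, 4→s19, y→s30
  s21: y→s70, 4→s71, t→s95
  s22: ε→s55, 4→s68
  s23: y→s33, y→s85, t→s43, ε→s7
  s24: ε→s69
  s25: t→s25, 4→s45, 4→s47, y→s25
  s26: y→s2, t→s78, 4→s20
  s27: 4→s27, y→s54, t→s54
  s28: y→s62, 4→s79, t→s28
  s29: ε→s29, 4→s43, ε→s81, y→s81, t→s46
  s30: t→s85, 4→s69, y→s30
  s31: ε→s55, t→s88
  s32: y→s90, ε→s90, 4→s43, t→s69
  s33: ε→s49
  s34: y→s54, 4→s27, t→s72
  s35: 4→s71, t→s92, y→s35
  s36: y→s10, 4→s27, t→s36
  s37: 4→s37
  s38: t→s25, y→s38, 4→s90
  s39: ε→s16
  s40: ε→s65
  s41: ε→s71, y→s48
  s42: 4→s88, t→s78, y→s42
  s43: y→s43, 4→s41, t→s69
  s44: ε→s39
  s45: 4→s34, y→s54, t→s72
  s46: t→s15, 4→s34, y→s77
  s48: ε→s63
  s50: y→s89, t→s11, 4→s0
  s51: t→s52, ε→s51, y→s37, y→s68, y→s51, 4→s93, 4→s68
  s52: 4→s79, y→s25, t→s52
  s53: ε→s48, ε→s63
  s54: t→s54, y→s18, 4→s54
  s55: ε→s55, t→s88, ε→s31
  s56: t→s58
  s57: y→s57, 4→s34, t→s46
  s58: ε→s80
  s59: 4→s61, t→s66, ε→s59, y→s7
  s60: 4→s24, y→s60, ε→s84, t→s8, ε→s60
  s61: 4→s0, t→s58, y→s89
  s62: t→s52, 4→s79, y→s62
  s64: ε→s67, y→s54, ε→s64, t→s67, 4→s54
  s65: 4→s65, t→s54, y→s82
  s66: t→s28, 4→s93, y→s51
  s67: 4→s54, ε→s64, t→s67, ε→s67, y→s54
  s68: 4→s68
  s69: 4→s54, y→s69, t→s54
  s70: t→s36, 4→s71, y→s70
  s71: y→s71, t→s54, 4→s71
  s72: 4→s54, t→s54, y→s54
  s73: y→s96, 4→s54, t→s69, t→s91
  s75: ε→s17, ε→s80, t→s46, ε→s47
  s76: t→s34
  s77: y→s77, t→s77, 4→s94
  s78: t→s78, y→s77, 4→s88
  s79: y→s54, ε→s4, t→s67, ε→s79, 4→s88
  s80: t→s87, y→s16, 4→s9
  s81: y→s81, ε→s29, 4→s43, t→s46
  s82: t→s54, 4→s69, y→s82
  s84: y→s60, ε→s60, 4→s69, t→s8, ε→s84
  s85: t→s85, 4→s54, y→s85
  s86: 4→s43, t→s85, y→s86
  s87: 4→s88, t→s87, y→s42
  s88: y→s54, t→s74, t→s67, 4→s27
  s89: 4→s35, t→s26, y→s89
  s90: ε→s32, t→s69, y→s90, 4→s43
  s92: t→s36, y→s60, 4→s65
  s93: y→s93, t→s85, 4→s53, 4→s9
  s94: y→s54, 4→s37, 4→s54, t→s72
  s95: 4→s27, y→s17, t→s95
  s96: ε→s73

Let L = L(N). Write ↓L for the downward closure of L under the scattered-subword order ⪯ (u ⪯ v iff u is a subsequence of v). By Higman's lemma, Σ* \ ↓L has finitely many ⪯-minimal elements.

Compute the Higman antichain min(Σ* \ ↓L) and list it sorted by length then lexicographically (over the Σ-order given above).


|Q|=97, |F|=63, |δ|=262 (44 ε).
min D↑ (59 st, q0=0, F={35}): 0:y→1,4→2,t→3 1:y→1,4→4,t→5 2:y→6,4→7,t→8 3:y→9,4→10,t→11 4:y→6,4→7,t→12 5:y→13,4→14,t→15 6:y→6,4→16,t→17 7:y→16,4→18,t→19 8:y→20,4→21,t→22 9:y→9,4→10,t→15 10:y→10,4→21,t→23 11:y→24,4→25,t→11 12:y→26,4→21,t→27 13:y→13,4→28,t→29 14:y→30,4→21,t→23 15:y→29,4→25,t→15 16:y→16,4→18,t→31 17:y→32,4→33,t→34 18:y→18,4→18,t→35 19:y→36,4→18,t→37 20:y→20,4→21,t→34 21:y→21,4→18,t→23 22:y→38,4→39,t→22 23:y→23,4→35,t→23 24:y→24,4→25,t→15 25:y→35,4→39,t→40 26:y→26,4→41,t→42 27:y→43,4→39,t→27 28:y→28,4→41,t→44 29:y→29,4→45,t→29 30:y→30,4→41,t→23 31:y→46,4→47,t→48 32:y→32,4→49,t→50 33:y→51,4→47,t→23 34:y→50,4→39,t→34 35:y→35,4→35,t→35 36:y→36,4→18,t→48 37:y→52,4→53,t→37 38:y→38,4→39,t→34 39:y→35,4→53,t→40 40:y→35,4→35,t→40 41:y→41,4→18,t→44 42:y→50,4→54,t→42 43:y→43,4→54,t→42 44:y→44,4→35,t→35 45:y→35,4→54,t→55 46:y→46,4→44,t→56 47:y→57,4→47,t→35 48:y→56,4→53,t→48 49:y→49,4→35,t→44 50:y→50,4→58,t→50 51:y→51,4→44,t→23 52:y→52,4→53,t→48 53:y→35,4→53,t→35 54:y→35,4→53,t→55 55:y→35,4→35,t→35 56:y→56,4→55,t→56 57:y→57,4→44,t→35 58:y→35,4→35,t→55 (ε-aug+det+¬).
'444t': |S_i|=[82, 72, 44, 16, 2] end={s18,s54} — reject; 4/4 single-dels accept.
't4t4': run [82, 75, 40, 9, 2] end={s18,s54} ∉↓L; 4/4 deletions ∈↓L.
'tt4y': N↓-sim [82, 75, 36, 15, 2] end={s18,s54} ∉↓L; 4/4 single-dels accept.
'yty4tt': |S_i|=[82, 75, 63, 43, 21, 5, 2] end={s18,s54} — reject; 6/6 deletions ∈↓L.
'4yty44': |S_i|=[82, 72, 56, 36, 19, 10, 3] end={s18,s37,s54} rej; 6/6 single-dels accept.
5 minimals (antichain).

min(Σ*\↓L) = [444t, t4t4, tt4y, yty4tt, 4yty44].


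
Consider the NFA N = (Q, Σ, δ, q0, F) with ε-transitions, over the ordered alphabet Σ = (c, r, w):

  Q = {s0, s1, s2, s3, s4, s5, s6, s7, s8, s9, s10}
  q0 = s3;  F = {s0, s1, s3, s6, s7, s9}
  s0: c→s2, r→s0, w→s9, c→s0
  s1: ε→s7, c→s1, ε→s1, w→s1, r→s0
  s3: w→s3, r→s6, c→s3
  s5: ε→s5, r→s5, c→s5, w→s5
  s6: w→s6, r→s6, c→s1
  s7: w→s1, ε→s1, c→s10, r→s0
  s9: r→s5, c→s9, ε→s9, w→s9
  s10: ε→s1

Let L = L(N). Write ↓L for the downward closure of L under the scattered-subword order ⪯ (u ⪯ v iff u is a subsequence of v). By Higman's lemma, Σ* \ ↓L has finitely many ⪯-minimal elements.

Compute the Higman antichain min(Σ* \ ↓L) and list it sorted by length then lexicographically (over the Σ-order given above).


min(Σ*\↓L) = [rcrwr].

|Q|=11, |F|=6, |δ|=28 (6 ε).
min D↑ (6 st, q0=0, F={5}): 0:c→0,r→1,w→0 1:c→2,r→1,w→1 2:c→2,r→3,w→2 3:c→3,r→3,w→4 4:c→4,r→5,w→4 5:c→5,r→5,w→5.
'rcrwr': N↓-sim [9, 8, 7, 4, 2, 1] end={s5} — reject; 5/5 deletions ∈↓L.
1 words, ⪯-incomp.


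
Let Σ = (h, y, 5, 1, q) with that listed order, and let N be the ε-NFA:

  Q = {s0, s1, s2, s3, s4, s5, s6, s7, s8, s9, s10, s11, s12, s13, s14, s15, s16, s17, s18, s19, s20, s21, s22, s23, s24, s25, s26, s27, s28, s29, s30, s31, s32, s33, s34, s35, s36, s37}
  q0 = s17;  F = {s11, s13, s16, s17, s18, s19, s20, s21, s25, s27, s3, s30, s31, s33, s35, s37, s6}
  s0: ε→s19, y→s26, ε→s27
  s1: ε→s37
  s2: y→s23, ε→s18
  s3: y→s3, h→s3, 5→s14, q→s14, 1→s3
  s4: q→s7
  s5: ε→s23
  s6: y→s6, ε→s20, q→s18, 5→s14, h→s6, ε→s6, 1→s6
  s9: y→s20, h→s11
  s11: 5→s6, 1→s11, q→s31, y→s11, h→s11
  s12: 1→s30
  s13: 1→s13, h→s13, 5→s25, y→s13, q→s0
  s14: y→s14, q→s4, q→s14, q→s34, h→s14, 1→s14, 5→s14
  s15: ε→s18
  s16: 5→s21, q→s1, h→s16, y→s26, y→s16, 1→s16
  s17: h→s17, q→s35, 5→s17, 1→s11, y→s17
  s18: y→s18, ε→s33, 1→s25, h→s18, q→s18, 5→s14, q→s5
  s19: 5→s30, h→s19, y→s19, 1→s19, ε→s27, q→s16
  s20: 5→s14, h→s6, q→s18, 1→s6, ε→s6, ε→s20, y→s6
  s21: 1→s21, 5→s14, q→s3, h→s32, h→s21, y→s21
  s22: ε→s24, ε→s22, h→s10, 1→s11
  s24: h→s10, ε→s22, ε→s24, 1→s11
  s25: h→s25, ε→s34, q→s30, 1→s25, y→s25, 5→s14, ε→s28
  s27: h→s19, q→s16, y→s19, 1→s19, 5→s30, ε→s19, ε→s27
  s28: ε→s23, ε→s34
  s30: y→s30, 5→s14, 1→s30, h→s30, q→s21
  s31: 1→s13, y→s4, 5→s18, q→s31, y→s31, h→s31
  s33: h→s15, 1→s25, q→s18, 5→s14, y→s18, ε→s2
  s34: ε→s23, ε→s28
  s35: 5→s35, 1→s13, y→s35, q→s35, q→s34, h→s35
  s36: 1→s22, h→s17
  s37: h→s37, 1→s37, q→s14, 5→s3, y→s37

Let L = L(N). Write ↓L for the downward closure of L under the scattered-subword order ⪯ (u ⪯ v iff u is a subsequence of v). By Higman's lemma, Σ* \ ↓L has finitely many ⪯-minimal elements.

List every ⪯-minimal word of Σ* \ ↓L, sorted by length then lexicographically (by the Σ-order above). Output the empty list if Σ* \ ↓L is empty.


A = [155, q1qqqq].

|Q|=38, |F|=17, |δ|=134 (25 ε).
min D↑ (15 st, q0=0, F={6}): 0:h→0,y→0,5→0,1→1,q→2 1:h→1,y→1,5→3,1→1,q→4 2:h→2,y→2,5→2,1→5,q→2 3:h→3,y→3,5→6,1→3,q→7 4:h→4,y→4,5→7,1→5,q→4 5:h→5,y→5,5→8,1→5,q→9 6:h→6,y→6,5→6,1→6,q→6 7:h→7,y→7,5→6,1→8,q→7 8:h→8,y→8,5→6,1→8,q→10 9:h→9,y→9,5→10,1→9,q→11 10:h→10,y→10,5→6,1→10,q→12 11:h→11,y→11,5→12,1→11,q→13 12:h→12,y→12,5→6,1→12,q→14 13:h→13,y→13,5→14,1→13,q→6 14:h→14,y→14,5→6,1→14,q→6.
'155': N↓-sim [30, 28, 18, 6] end={s14,s23,s28,s34,s4,s7} ∉↓L; 3/3 deletions ∈↓L.
'q1qqqq': N↓-sim [30, 26, 19, 17, 13, 9, 6] end={s14,s23,s28,s34,s4,s7} — reject; 6/6 del acc.
2 obstructions.


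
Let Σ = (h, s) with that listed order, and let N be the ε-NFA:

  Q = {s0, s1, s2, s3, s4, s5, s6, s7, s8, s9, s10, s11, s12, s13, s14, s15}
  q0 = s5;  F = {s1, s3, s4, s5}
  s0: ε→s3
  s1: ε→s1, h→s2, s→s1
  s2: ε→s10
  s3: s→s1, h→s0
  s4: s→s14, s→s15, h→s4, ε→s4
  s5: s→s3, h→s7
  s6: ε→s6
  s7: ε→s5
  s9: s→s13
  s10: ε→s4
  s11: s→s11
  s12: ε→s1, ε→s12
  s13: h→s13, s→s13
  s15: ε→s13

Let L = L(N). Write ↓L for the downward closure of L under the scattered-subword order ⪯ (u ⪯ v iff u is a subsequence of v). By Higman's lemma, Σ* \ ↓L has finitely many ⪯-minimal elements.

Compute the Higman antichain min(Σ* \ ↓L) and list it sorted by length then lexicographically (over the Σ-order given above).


min(Σ*\↓L) = [sshs].

|Q|=16, |F|=4, |δ|=23 (10 ε).
min D↑ (5 st, q0=0, F={4}): 0:h→0,s→1 1:h→1,s→2 2:h→3,s→2 3:h→3,s→4 4:h→4,s→4.
'sshs': |S_i|=[11, 9, 7, 6, 3] end={s13,s14,s15} ∉↓L; 4/4 deletions ∈↓L.
1 words, ⪯-incomp.


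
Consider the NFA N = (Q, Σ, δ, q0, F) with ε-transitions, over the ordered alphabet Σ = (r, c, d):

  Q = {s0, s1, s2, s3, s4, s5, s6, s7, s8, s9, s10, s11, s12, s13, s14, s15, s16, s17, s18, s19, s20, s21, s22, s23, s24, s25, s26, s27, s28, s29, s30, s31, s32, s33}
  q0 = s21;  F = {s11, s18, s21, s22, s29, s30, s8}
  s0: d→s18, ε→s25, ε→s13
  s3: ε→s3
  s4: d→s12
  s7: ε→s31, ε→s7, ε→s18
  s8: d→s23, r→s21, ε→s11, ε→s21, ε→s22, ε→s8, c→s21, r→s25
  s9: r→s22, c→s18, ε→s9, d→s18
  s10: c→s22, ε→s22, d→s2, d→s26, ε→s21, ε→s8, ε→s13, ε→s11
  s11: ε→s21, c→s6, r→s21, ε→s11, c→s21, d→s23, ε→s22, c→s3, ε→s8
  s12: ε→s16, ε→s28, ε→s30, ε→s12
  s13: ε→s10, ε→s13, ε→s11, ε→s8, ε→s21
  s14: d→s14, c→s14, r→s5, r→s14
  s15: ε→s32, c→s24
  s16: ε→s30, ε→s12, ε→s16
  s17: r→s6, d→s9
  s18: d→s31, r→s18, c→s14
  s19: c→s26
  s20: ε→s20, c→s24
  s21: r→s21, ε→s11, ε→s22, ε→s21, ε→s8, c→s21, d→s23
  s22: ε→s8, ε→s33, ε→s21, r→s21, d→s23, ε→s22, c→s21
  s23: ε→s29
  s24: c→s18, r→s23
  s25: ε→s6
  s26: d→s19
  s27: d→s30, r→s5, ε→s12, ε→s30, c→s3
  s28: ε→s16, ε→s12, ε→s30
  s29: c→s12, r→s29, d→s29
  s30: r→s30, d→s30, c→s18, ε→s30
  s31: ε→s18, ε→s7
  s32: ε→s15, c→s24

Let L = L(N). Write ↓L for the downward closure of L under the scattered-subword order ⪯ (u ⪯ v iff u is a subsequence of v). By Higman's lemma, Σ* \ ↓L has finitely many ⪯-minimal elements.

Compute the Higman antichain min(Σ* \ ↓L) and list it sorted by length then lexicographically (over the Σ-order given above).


A = [dccc].

|Q|=34, |F|=7, |δ|=101 (53 ε).
min D↑ (5 st, q0=0, F={4}): 0:r→0,c→0,d→1 1:r→1,c→2,d→1 2:r→2,c→3,d→2 3:r→3,c→4,d→3 4:r→4,c→4,d→4 (ε-aug+det+¬).
'dccc': N↓-sim [19, 11, 9, 5, 2] end={s14,s5} ∉↓L; 4/4 del acc.
1 obstructions.


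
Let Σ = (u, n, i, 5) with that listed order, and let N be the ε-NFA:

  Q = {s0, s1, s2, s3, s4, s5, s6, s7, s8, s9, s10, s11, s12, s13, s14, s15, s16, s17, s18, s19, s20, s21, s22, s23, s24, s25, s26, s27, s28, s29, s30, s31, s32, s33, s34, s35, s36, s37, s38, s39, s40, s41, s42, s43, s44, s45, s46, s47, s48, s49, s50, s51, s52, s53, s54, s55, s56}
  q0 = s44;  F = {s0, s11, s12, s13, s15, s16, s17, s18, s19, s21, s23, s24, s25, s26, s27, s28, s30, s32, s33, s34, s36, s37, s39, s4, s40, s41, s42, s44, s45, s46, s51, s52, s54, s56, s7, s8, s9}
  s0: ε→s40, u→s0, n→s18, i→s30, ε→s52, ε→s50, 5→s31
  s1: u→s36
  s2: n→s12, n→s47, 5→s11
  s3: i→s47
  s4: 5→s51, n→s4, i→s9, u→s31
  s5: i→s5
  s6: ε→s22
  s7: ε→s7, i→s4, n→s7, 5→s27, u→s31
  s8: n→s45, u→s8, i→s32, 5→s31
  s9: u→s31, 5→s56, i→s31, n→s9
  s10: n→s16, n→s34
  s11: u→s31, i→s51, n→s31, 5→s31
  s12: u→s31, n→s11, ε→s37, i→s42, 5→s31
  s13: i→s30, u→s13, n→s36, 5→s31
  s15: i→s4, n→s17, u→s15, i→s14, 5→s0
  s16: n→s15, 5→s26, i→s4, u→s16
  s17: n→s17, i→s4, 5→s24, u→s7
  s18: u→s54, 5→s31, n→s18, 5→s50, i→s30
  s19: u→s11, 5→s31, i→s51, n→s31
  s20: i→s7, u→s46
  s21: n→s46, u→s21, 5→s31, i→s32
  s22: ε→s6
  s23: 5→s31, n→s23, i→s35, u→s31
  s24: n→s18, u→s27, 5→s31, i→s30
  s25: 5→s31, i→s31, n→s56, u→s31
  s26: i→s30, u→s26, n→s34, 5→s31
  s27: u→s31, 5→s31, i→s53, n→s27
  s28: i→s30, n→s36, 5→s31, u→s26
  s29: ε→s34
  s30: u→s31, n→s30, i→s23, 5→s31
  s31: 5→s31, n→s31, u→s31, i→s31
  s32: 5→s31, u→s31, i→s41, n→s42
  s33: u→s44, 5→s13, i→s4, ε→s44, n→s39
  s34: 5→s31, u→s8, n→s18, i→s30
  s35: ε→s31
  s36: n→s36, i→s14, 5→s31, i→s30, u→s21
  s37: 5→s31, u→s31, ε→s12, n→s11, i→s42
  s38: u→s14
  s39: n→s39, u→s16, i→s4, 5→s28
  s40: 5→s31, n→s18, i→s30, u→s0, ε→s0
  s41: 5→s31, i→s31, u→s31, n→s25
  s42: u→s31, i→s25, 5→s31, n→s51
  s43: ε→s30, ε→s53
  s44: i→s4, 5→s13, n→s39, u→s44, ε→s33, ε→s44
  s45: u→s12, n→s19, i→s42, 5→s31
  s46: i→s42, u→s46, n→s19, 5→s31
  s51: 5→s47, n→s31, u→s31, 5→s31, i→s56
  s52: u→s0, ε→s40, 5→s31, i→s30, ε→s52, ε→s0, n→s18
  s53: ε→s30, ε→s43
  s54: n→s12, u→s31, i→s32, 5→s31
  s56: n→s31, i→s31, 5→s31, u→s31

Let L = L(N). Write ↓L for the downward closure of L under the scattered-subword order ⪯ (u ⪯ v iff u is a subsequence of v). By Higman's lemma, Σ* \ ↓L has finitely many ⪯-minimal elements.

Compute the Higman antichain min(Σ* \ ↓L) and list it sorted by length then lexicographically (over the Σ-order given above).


|Q|=57, |F|=37, |δ|=188 (21 ε).
min D↑ (34 st, q0=0, F={6}): 0:u→0,n→1,i→2,5→3 1:u→4,n→1,i→2,5→5 2:u→6,n→2,i→7,5→8 3:u→3,n→9,i→10,5→6 4:u→4,n→11,i→2,5→12 5:u→12,n→9,i→10,5→6 6:u→6,n→6,i→6,5→6 7:u→6,n→7,i→6,5→13 8:u→6,n→6,i→13,5→6 9:u→14,n→9,i→10,5→6 10:u→6,n→10,i→15,5→6 11:u→11,n→16,i→2,5→17 12:u→12,n→18,i→10,5→6 13:u→6,n→6,i→6,5→6 14:u→14,n→19,i→20,5→6 15:u→6,n→15,i→6,5→6 16:u→21,n→16,i→2,5→22 17:u→17,n→23,i→10,5→6 18:u→24,n→23,i→10,5→6 19:u→19,n→25,i→26,5→6 20:u→6,n→26,i→27,5→6 21:u→6,n→21,i→2,5→28 22:u→28,n→23,i→10,5→6 23:u→29,n→23,i→10,5→6 24:u→24,n→30,i→20,5→6 25:u→31,n→6,i→8,5→6 26:u→6,n→8,i→32,5→6 27:u→6,n→32,i→6,5→6 28:u→6,n→28,i→10,5→6 29:u→6,n→33,i→20,5→6 30:u→33,n→25,i→26,5→6 31:u→6,n→6,i→8,5→6 32:u→6,n→13,i→6,5→6 33:u→6,n→31,i→26,5→6 [Hopcroft].
'iu': N↓-sim [44, 16, 1] end={s31} rej; 2/2 del acc.
'55': |S_i|=[44, 35, 3] end={s31,s47,s50} ∉↓L; 2/2 deletions ∈↓L.
'iii': |S_i|=[44, 16, 7, 2] end={s31,s35} — reject; 3/3 deletions ∈↓L.
'i5n': |S_i|=[44, 16, 4, 1] end={s31} ∉↓L; 3/3 deletions ∈↓L.
'nunnuu': N↓-sim [44, 41, 38, 35, 27, 21, 1] end={s31} ∉↓L; 6/6 del acc.
'5nunnn': |S_i|=[44, 35, 28, 17, 12, 6, 1] end={s31} ∉↓L; 6/6 single-dels accept.
6 obstructions.

A = [iu, 55, iii, i5n, nunnuu, 5nunnn].


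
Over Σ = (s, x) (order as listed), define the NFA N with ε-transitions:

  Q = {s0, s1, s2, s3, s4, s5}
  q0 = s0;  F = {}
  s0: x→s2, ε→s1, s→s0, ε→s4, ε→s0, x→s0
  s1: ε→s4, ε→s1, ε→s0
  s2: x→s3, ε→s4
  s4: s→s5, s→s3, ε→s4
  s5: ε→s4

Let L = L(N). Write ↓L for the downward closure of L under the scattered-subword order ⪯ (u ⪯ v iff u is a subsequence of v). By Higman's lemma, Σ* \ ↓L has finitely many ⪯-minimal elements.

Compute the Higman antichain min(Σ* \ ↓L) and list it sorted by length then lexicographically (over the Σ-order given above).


A = [ε].

|Q|=6, |F|=0, |δ|=15 (9 ε).
min D↑ (1 st, q0=0, F={0}): 0:s→0,x→0 (ε-aug+det+¬).
ε ∈ L(D↑) — L = ∅.


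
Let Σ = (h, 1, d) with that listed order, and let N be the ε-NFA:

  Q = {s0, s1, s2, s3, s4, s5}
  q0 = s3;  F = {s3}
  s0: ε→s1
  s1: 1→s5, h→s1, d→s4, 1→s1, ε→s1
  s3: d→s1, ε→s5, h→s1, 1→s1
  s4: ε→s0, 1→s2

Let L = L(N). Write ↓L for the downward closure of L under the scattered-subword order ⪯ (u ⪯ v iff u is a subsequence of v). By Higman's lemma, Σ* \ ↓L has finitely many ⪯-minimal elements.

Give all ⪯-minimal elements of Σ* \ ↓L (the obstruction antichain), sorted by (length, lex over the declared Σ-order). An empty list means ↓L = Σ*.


Antichain: [h, 1, d].

|Q|=6, |F|=1, |δ|=12 (4 ε).
min D↑ (2 st, q0=0, F={1}): 0:h→1,1→1,d→1 1:h→1,1→1,d→1 [Hopcroft].
'h': run [6, 5] end={s0,s1,s2,s4,s5} rej; 1/1 deletions ∈↓L.
'1': run [6, 5] end={s0,s1,s2,s4,s5} — reject; 1/1 deletions ∈↓L.
'd': |S_i|=[6, 5] end={s0,s1,s2,s4,s5} — reject; 1/1 single-dels accept.
3 obstructions.


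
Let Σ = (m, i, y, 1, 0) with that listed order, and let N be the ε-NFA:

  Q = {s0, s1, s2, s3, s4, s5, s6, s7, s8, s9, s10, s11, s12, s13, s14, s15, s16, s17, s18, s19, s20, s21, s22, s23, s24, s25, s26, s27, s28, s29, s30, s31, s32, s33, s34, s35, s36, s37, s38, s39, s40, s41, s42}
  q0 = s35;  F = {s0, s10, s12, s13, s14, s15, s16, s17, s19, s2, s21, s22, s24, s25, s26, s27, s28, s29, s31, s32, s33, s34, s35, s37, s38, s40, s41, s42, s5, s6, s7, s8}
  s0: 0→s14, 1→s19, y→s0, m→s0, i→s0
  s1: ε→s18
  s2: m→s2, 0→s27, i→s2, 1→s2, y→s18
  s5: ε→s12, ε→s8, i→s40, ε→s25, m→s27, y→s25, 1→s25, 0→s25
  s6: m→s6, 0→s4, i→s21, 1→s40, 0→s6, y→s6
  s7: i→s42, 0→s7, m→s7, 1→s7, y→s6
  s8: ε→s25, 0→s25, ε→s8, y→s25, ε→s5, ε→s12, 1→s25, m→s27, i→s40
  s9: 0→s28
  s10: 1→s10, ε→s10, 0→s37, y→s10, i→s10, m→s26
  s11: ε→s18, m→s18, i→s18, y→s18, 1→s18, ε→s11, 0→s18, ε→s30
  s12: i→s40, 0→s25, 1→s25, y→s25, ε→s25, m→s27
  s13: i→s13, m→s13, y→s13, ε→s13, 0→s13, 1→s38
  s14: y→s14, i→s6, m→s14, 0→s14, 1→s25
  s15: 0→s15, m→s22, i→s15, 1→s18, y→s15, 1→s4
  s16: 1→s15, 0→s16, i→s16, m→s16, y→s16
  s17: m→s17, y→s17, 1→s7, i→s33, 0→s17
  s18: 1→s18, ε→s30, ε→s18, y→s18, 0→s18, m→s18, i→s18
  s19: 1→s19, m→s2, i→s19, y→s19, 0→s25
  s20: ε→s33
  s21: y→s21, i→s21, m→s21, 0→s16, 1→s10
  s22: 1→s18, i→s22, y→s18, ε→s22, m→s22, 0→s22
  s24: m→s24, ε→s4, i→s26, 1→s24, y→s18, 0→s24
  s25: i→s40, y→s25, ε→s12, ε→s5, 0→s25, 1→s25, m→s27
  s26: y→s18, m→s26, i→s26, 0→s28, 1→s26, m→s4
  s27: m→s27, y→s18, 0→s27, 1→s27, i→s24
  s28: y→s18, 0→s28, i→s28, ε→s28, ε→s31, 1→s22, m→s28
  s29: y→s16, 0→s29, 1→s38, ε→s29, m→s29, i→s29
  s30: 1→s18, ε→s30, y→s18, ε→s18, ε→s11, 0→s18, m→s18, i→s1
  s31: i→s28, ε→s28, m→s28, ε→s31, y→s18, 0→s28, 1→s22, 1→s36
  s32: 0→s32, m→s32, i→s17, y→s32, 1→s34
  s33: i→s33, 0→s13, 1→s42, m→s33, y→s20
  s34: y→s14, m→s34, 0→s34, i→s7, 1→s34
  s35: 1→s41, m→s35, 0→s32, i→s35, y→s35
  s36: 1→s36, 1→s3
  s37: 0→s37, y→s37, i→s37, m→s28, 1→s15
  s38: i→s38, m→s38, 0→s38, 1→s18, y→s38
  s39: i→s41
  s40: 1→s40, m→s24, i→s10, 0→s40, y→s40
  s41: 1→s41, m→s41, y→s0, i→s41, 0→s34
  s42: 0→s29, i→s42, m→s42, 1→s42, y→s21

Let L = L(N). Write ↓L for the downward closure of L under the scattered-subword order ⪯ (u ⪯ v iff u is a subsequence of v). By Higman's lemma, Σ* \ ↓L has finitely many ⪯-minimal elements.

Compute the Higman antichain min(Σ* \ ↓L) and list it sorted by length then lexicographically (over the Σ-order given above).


|Q|=43, |F|=32, |δ|=212 (29 ε).
min D↑ (29 st, q0=0, F={15}): 0:m→0,i→0,y→0,1→1,0→2 1:m→1,i→1,y→3,1→1,0→4 2:m→2,i→5,y→2,1→4,0→2 3:m→3,i→3,y→3,1→6,0→7 4:m→4,i→8,y→7,1→4,0→4 5:m→5,i→9,y→5,1→8,0→5 6:m→10,i→6,y→6,1→6,0→11 7:m→7,i→12,y→7,1→11,0→7 8:m→8,i→13,y→12,1→8,0→8 9:m→9,i→9,y→9,1→13,0→14 10:m→10,i→10,y→15,1→10,0→16 11:m→16,i→17,y→11,1→11,0→11 12:m→12,i→18,y→12,1→17,0→12 13:m→13,i→13,y→18,1→13,0→19 14:m→14,i→14,y→14,1→20,0→14 15:m→15,i→15,y→15,1→15,0→15 16:m→16,i→21,y→15,1→16,0→16 17:m→21,i→22,y→17,1→17,0→17 18:m→18,i→18,y→18,1→22,0→23 19:m→19,i→19,y→23,1→20,0→19 20:m→20,i→20,y→20,1→15,0→20 21:m→21,i→24,y→15,1→21,0→21 22:m→24,i→22,y→22,1→22,0→25 23:m→23,i→23,y→23,1→26,0→23 24:m→24,i→24,y→15,1→24,0→27 25:m→27,i→25,y→25,1→26,0→25 26:m→28,i→26,y→26,1→15,0→26 27:m→27,i→27,y→15,1→28,0→27 28:m→28,i→28,y→15,1→15,0→28 (ε-aug+det+¬).
'1y1my': N↓-sim [40, 34, 29, 23, 14, 4] end={s1,s11,s18,s30} rej; 5/5 single-dels accept.
'0ii011': N↓-sim [40, 35, 27, 22, 16, 10, 7] end={s1,s11,s18,s3,s30,s36,s4} ∉↓L; 6/6 del acc.
2 words, ⪯-incomp.

min(Σ*\↓L) = [1y1my, 0ii011].


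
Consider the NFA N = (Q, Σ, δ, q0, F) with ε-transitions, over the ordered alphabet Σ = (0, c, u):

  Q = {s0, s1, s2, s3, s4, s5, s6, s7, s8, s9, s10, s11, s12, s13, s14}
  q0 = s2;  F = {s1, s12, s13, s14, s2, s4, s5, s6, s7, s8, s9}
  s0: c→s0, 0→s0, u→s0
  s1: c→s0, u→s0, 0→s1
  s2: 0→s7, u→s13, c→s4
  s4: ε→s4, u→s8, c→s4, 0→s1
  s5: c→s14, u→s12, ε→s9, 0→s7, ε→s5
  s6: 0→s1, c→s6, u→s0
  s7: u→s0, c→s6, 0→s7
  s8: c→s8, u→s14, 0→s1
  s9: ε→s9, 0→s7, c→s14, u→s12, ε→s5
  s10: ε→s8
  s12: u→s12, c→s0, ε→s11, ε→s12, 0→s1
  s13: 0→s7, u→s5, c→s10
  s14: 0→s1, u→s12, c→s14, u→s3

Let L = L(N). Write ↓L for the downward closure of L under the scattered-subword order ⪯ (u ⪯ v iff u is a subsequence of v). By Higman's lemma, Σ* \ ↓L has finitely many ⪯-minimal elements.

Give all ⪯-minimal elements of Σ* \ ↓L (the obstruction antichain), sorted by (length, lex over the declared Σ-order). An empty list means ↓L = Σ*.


min(Σ*\↓L) = [0u, c0c, uuuc].

|Q|=15, |F|=11, |δ|=45 (8 ε).
min D↑ (11 st, q0=0, F={5}): 0:0→1,c→2,u→3 1:0→1,c→4,u→5 2:0→6,c→2,u→7 3:0→1,c→7,u→8 4:0→6,c→4,u→5 5:0→5,c→5,u→5 6:0→6,c→5,u→5 7:0→6,c→7,u→9 8:0→1,c→9,u→10 9:0→6,c→9,u→10 10:0→6,c→5,u→10 (ε-aug+det+¬).
'0u': N↓-sim [15, 4, 1] end={s0} ∉↓L; 2/2 del acc.
'c0c': N↓-sim [15, 10, 2, 1] end={s0} ∉↓L; 3/3 del acc.
'uuuc': |S_i|=[15, 13, 10, 5, 1] end={s0} — reject; 4/4 deletions ∈↓L.
3 words, ⪯-incomp.


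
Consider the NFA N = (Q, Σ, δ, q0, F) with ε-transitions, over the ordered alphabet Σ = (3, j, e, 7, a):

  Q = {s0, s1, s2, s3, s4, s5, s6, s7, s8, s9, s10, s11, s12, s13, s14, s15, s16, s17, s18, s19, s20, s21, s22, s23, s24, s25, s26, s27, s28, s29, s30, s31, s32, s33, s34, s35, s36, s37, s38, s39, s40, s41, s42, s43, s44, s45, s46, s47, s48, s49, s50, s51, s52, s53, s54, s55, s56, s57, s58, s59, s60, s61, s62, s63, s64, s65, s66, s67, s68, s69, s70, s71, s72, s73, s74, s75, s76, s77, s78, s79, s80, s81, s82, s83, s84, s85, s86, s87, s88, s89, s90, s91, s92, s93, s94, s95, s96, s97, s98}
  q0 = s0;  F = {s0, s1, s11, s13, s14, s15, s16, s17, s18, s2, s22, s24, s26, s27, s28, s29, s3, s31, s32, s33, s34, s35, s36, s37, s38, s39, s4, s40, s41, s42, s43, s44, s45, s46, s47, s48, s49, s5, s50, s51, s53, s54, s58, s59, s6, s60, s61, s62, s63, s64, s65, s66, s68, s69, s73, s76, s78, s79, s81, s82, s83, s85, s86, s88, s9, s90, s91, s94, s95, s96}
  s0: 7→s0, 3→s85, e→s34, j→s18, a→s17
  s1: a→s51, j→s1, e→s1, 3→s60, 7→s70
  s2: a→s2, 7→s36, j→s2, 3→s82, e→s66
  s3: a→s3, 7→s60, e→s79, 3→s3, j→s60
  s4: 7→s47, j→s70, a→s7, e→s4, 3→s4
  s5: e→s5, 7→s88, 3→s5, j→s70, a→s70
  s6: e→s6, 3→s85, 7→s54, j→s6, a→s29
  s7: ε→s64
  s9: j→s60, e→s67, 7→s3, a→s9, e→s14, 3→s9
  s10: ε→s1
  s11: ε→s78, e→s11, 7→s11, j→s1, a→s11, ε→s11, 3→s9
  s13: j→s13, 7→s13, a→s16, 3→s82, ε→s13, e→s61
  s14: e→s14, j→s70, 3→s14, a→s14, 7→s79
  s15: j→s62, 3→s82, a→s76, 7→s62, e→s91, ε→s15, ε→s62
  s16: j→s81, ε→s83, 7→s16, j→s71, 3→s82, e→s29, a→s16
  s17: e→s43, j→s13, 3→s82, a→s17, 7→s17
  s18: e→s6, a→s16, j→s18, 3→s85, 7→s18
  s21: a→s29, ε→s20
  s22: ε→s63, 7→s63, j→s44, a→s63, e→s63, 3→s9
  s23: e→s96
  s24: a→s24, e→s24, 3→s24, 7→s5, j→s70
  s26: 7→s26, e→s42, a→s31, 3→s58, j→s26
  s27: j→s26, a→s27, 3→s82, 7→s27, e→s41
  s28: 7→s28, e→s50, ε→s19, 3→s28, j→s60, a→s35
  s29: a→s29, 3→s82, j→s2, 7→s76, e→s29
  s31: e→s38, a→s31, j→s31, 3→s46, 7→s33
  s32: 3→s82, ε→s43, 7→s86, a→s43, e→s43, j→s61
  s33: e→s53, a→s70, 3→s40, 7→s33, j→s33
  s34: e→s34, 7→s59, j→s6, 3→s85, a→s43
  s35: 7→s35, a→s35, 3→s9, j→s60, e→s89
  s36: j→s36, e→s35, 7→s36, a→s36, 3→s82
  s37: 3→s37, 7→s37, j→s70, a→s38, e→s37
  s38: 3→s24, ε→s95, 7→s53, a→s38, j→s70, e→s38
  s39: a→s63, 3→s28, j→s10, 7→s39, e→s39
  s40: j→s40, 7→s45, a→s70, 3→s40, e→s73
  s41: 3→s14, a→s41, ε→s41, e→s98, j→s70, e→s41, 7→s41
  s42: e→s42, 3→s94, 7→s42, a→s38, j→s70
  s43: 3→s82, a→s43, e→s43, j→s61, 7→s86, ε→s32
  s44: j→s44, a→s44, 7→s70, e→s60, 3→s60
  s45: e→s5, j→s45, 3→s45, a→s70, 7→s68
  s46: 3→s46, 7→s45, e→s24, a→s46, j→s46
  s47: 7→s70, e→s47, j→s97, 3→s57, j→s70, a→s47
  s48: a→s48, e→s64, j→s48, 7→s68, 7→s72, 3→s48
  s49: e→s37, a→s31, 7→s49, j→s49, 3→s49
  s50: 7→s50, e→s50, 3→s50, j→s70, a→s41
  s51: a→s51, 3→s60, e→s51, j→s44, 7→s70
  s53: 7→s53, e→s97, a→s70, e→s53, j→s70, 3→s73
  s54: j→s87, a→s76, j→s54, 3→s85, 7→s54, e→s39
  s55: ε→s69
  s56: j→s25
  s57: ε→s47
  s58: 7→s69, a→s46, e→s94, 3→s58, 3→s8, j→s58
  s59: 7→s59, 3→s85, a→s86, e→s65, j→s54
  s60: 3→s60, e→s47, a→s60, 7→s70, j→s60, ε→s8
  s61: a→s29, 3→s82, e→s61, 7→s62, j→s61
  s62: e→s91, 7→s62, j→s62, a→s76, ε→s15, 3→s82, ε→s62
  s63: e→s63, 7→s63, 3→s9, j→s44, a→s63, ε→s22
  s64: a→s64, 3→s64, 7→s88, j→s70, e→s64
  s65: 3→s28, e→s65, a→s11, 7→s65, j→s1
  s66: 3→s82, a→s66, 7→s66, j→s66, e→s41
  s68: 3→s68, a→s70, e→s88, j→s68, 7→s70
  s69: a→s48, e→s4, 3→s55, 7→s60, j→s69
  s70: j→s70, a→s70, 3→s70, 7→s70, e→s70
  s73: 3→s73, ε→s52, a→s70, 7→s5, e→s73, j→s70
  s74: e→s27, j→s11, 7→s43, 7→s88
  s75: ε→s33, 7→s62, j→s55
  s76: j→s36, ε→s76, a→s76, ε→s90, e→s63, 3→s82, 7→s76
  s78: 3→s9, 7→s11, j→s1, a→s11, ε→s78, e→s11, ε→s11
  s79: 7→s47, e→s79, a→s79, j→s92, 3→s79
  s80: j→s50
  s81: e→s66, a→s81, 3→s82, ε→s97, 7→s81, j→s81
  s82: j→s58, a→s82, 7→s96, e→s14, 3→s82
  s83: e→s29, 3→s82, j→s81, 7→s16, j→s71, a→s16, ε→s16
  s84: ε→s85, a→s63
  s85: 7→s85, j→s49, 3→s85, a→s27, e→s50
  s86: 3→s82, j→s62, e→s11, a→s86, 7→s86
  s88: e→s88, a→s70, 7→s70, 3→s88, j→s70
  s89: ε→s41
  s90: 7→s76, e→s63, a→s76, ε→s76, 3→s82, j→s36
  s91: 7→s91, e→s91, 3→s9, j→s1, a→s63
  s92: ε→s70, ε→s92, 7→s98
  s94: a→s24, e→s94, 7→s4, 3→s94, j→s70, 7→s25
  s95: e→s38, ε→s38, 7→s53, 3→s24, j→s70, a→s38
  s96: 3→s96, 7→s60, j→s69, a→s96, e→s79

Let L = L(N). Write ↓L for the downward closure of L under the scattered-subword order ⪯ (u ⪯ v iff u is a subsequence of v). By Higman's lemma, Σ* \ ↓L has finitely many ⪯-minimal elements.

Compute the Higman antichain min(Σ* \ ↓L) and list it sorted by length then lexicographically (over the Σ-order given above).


|Q|=99, |F|=70, |δ|=412 (35 ε).
min D↑ (64 st, q0=0, F={16}): 0:3→1,j→2,e→3,7→0,a→4 1:3→1,j→5,e→6,7→1,a→7 2:3→1,j→2,e→8,7→2,a→9 3:3→1,j→8,e→3,7→10,a→11 4:3→12,j→13,e→11,7→4,a→4 5:3→5,j→5,e→14,7→5,a→15 6:3→6,j→16,e→6,7→6,a→17 7:3→12,j→18,e→17,7→7,a→7 8:3→1,j→8,e→8,7→19,a→20 9:3→12,j→21,e→20,7→9,a→9 10:3→1,j→19,e→22,7→10,a→23 11:3→12,j→24,e→11,7→23,a→11 12:3→12,j→25,e→26,7→27,a→12 13:3→12,j→13,e→24,7→13,a→9 14:3→14,j→16,e→14,7→14,a→28 15:3→29,j→15,e→28,7→30,a→15 16:3→16,j→16,e→16,7→16,a→16 17:3→26,j→16,e→17,7→17,a→17 18:3→25,j→18,e→31,7→18,a→15 19:3→1,j→19,e→32,7→19,a→33 20:3→12,j→34,e→20,7→33,a→20 21:3→12,j→21,e→35,7→21,a→21 22:3→36,j→37,e→22,7→22,a→38 23:3→12,j→39,e→38,7→23,a→23 24:3→12,j→24,e→24,7→39,a→20 25:3→25,j→25,e→40,7→41,a→29 26:3→26,j→16,e→26,7→42,a→26 27:3→27,j→41,e→42,7→43,a→27 28:3→44,j→16,e→28,7→45,a→28 29:3→29,j→29,e→44,7→46,a→29 30:3→47,j→30,e→45,7→30,a→16 31:3→40,j→16,e→31,7→31,a→28 32:3→36,j→37,e→32,7→32,a→48 33:3→12,j→49,e→48,7→33,a→33 34:3→12,j→34,e→35,7→49,a→34 35:3→12,j→35,e→17,7→35,a→35 36:3→36,j→43,e→6,7→36,a→50 37:3→43,j→37,e→37,7→16,a→51 38:3→52,j→37,e→38,7→38,a→38 39:3→12,j→39,e→53,7→39,a→33 40:3→40,j→16,e→40,7→54,a→44 41:3→41,j→41,e→54,7→43,a→55 42:3→42,j→16,e→42,7→56,a→42 43:3→43,j→43,e→56,7→16,a→43 44:3→44,j→16,e→44,7→57,a→44 45:3→58,j→16,e→45,7→45,a→16 46:3→46,j→46,e→57,7→59,a→16 47:3→47,j→47,e→58,7→46,a→16 48:3→52,j→60,e→48,7→48,a→48 49:3→12,j→49,e→50,7→49,a→49 50:3→52,j→43,e→17,7→50,a→50 51:3→43,j→60,e→51,7→16,a→51 52:3→52,j→43,e→26,7→61,a→52 53:3→52,j→37,e→53,7→53,a→48 54:3→54,j→16,e→54,7→56,a→62 55:3→55,j→55,e→62,7→59,a→55 56:3→56,j→16,e→56,7→16,a→56 57:3→57,j→16,e→57,7→63,a→16 58:3→58,j→16,e→58,7→57,a→16 59:3→59,j→59,e→63,7→16,a→16 60:3→43,j→60,e→43,7→16,a→60 61:3→61,j→43,e→42,7→43,a→61 62:3→62,j→16,e→62,7→63,a→62 63:3→63,j→16,e→63,7→16,a→16 (ε-aug+det+¬).
'3ej': run [87, 51, 27, 4] end={s70,s92,s97,s98} rej; 3/3 single-dels accept.
'3ja7a': run [87, 51, 36, 24, 12, 1] end={s70} rej; 5/5 deletions ∈↓L.
'e7ej7': run [87, 79, 72, 45, 12, 2] end={s70,s98} — reject; 5/5 single-dels accept.
'a3777': run [87, 71, 34, 23, 10, 1] end={s70} rej; 5/5 single-dels accept.
'jajeej': |S_i|=[87, 77, 59, 50, 41, 25, 4] end={s70,s92,s97,s98} ∉↓L; 6/6 deletions ∈↓L.
5 obstructions.

A = [3ej, 3ja7a, e7ej7, a3777, jajeej].


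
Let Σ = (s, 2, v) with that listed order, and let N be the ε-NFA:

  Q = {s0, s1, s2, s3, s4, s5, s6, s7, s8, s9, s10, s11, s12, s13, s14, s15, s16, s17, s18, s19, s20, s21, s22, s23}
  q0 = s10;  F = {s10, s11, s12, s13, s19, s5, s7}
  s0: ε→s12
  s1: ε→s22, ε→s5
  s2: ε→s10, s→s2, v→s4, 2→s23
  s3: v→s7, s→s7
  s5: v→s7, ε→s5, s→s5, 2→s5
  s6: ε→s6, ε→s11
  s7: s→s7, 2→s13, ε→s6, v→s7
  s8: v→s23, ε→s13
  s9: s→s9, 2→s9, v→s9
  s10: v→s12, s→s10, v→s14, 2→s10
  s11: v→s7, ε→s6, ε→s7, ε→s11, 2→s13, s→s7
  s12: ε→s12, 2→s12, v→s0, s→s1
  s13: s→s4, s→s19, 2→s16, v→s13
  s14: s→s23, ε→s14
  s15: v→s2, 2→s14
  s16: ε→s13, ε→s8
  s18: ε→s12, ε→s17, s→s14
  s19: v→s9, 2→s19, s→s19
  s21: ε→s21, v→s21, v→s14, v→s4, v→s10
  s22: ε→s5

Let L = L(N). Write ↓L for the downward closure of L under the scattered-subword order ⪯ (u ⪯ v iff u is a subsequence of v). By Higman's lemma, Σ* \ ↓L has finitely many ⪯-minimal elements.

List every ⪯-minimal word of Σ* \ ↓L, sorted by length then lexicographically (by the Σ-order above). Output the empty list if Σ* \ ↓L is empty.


|Q|=24, |F|=7, |δ|=60 (20 ε).
min D↑ (7 st, q0=0, F={6}): 0:s→0,2→0,v→1 1:s→2,2→1,v→1 2:s→2,2→2,v→3 3:s→3,2→4,v→3 4:s→5,2→4,v→4 5:s→5,2→5,v→6 6:s→6,2→6,v→6 [Hopcroft].
'vsv2sv': run [17, 16, 13, 10, 7, 3, 1] end={s9} rej; 6/6 deletions ∈↓L.
1 obstructions.

min(Σ*\↓L) = [vsv2sv].


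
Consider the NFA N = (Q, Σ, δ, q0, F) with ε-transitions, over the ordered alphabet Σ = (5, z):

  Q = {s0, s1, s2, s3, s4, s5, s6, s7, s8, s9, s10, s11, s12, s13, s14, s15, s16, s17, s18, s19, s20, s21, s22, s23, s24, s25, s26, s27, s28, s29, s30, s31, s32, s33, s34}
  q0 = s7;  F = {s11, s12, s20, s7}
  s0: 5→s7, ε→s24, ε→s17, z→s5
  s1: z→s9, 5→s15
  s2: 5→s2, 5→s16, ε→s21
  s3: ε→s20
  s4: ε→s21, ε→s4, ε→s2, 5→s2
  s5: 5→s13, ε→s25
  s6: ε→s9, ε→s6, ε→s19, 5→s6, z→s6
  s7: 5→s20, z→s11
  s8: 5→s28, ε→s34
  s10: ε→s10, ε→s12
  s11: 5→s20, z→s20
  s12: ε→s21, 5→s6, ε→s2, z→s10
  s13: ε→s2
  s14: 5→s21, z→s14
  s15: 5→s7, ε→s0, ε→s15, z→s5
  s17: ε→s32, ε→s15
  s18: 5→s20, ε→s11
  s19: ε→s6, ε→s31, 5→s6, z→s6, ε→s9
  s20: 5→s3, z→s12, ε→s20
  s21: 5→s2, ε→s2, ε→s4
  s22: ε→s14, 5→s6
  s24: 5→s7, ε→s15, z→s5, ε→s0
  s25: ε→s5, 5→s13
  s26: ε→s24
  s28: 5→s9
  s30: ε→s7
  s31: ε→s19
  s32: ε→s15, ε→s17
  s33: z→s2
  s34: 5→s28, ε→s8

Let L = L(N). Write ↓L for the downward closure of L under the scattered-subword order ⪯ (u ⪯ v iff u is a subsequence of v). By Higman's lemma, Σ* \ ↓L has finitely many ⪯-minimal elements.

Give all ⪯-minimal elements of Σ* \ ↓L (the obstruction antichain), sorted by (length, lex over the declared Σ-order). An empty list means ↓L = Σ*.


|Q|=35, |F|=4, |δ|=72 (38 ε).
min D↑ (5 st, q0=0, F={4}): 0:5→1,z→2 1:5→1,z→3 2:5→1,z→1 3:5→4,z→3 4:5→4,z→4 (ε-aug+det+¬).
'5z5': run [14, 12, 10, 8] end={s16,s19,s2,s21,s31,s4,s6,s9} ∉↓L; 3/3 del acc.
'zzz5': run [14, 13, 12, 10, 8] end={s16,s19,s2,s21,s31,s4,s6,s9} ∉↓L; 4/4 del acc.
2 minimals (antichain).

min(Σ*\↓L) = [5z5, zzz5].
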